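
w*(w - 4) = w^2 - 4*w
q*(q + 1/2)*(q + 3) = q^3 + 7*q^2/2 + 3*q/2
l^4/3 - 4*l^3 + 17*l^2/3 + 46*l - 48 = (l/3 + 1)*(l - 8)*(l - 6)*(l - 1)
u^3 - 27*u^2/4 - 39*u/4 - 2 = (u - 8)*(u + 1/4)*(u + 1)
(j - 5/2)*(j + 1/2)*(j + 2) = j^3 - 21*j/4 - 5/2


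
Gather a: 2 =2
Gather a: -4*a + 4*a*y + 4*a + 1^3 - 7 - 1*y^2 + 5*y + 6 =4*a*y - y^2 + 5*y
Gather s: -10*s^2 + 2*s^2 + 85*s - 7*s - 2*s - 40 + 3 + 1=-8*s^2 + 76*s - 36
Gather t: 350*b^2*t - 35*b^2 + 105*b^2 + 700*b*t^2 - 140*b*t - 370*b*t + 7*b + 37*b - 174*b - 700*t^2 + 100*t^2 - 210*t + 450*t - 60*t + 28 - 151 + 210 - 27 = 70*b^2 - 130*b + t^2*(700*b - 600) + t*(350*b^2 - 510*b + 180) + 60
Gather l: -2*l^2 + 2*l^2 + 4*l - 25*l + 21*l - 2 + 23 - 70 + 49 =0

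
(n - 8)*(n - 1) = n^2 - 9*n + 8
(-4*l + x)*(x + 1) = -4*l*x - 4*l + x^2 + x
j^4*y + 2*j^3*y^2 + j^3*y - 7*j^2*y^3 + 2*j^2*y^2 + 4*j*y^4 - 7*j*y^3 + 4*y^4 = (j - y)^2*(j + 4*y)*(j*y + y)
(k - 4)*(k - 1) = k^2 - 5*k + 4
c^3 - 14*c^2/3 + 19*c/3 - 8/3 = (c - 8/3)*(c - 1)^2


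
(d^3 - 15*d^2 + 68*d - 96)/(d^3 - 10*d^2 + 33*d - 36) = (d - 8)/(d - 3)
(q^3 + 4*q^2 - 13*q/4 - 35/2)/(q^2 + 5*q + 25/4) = (2*q^2 + 3*q - 14)/(2*q + 5)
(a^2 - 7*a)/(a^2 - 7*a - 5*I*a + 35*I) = a/(a - 5*I)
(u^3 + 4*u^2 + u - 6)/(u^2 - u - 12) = (u^2 + u - 2)/(u - 4)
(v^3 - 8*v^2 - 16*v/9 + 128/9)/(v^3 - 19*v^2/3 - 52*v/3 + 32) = (v + 4/3)/(v + 3)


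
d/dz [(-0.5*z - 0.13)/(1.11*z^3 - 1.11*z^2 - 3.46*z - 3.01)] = (1.11*z^3 - 0.1221*z^2 - 0.2886*z + 1.0552)/(1.2321*z^6 - 2.4642*z^5 - 6.4491*z^4 + 0.999000000000001*z^3 + 18.6538*z^2 + 20.8292*z + 9.0601)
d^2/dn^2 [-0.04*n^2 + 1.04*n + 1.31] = -0.0800000000000000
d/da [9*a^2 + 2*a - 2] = 18*a + 2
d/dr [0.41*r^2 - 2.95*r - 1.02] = 0.82*r - 2.95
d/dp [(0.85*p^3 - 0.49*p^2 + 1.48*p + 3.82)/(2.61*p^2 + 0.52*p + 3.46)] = (2.2185*p^4 + 0.884*p^3 + 4.7054*p^2 - 23.3312*p + 3.1344)/(6.8121*p^4 + 2.7144*p^3 + 18.3316*p^2 + 3.5984*p + 11.9716)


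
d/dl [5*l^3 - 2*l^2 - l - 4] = 15*l^2 - 4*l - 1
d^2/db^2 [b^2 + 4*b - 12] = 2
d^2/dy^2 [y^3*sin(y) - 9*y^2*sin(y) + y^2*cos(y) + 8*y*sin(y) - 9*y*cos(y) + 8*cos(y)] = -y^3*sin(y) + 9*y^2*sin(y) + 5*y^2*cos(y) - 6*y*sin(y) - 27*y*cos(y) + 10*cos(y)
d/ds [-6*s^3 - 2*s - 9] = -18*s^2 - 2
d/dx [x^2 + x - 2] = 2*x + 1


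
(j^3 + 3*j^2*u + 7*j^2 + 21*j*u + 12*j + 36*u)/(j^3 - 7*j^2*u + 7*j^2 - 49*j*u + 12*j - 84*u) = (-j - 3*u)/(-j + 7*u)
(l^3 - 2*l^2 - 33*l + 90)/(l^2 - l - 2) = (-l^3 + 2*l^2 + 33*l - 90)/(-l^2 + l + 2)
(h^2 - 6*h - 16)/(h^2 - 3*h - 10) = (h - 8)/(h - 5)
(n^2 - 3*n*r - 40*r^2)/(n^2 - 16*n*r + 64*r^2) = (-n - 5*r)/(-n + 8*r)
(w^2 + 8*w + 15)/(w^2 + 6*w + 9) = (w + 5)/(w + 3)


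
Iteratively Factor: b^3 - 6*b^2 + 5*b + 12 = (b + 1)*(b^2 - 7*b + 12) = (b - 4)*(b + 1)*(b - 3)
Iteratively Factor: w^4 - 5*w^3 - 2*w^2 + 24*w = (w)*(w^3 - 5*w^2 - 2*w + 24) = w*(w - 3)*(w^2 - 2*w - 8) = w*(w - 4)*(w - 3)*(w + 2)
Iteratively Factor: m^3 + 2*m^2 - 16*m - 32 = (m - 4)*(m^2 + 6*m + 8) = (m - 4)*(m + 2)*(m + 4)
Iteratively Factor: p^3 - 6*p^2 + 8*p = (p)*(p^2 - 6*p + 8) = p*(p - 4)*(p - 2)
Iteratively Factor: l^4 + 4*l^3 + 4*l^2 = (l + 2)*(l^3 + 2*l^2) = l*(l + 2)*(l^2 + 2*l) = l^2*(l + 2)*(l + 2)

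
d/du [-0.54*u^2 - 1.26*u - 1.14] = -1.08*u - 1.26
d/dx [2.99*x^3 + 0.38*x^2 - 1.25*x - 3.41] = 8.97*x^2 + 0.76*x - 1.25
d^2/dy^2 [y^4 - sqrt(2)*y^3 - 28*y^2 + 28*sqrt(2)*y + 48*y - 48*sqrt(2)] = 12*y^2 - 6*sqrt(2)*y - 56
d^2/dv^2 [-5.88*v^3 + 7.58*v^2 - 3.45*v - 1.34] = 15.16 - 35.28*v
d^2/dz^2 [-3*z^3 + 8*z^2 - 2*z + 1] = 16 - 18*z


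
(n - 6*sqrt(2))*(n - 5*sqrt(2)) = n^2 - 11*sqrt(2)*n + 60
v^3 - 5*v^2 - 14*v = v*(v - 7)*(v + 2)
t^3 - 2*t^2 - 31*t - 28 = (t - 7)*(t + 1)*(t + 4)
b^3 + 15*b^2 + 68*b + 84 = (b + 2)*(b + 6)*(b + 7)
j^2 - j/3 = j*(j - 1/3)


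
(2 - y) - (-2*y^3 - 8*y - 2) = 2*y^3 + 7*y + 4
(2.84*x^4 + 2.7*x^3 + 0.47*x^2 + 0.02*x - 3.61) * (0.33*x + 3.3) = 0.9372*x^5 + 10.263*x^4 + 9.0651*x^3 + 1.5576*x^2 - 1.1253*x - 11.913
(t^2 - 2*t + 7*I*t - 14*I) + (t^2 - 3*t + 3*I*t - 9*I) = 2*t^2 - 5*t + 10*I*t - 23*I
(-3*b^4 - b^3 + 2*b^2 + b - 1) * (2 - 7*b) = 21*b^5 + b^4 - 16*b^3 - 3*b^2 + 9*b - 2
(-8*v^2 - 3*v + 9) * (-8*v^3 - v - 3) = 64*v^5 + 24*v^4 - 64*v^3 + 27*v^2 - 27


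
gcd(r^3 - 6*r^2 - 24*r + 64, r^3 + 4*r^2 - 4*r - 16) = r^2 + 2*r - 8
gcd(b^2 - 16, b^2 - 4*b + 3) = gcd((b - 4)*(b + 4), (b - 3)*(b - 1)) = 1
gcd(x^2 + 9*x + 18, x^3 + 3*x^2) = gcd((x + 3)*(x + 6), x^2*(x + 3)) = x + 3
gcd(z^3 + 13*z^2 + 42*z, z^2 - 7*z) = z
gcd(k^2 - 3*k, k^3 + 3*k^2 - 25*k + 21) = k - 3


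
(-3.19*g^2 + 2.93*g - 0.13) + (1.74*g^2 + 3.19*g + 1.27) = -1.45*g^2 + 6.12*g + 1.14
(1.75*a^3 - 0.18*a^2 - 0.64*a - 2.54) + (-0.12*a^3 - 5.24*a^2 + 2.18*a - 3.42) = 1.63*a^3 - 5.42*a^2 + 1.54*a - 5.96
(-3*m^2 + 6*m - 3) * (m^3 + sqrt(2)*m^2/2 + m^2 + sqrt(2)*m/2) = -3*m^5 - 3*sqrt(2)*m^4/2 + 3*m^4 + 3*sqrt(2)*m^3/2 + 3*m^3 - 3*m^2 + 3*sqrt(2)*m^2/2 - 3*sqrt(2)*m/2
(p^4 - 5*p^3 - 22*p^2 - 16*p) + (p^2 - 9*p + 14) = p^4 - 5*p^3 - 21*p^2 - 25*p + 14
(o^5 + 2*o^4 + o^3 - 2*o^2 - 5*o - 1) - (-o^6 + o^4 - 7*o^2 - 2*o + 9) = o^6 + o^5 + o^4 + o^3 + 5*o^2 - 3*o - 10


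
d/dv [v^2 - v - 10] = 2*v - 1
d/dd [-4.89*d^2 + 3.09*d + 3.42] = 3.09 - 9.78*d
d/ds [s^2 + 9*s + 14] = 2*s + 9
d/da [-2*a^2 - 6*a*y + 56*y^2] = -4*a - 6*y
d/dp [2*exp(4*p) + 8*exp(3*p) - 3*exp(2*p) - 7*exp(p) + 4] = (8*exp(3*p) + 24*exp(2*p) - 6*exp(p) - 7)*exp(p)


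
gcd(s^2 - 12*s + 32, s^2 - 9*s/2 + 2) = s - 4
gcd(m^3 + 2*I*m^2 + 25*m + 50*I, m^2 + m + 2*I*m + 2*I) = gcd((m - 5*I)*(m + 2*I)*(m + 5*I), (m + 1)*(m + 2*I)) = m + 2*I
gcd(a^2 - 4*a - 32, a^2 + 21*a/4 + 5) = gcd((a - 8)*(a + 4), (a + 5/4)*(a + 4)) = a + 4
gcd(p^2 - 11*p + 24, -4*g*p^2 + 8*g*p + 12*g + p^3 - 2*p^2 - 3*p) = p - 3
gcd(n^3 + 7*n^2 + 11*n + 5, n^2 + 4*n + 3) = n + 1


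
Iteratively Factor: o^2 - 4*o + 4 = (o - 2)*(o - 2)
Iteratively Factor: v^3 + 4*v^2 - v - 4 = (v - 1)*(v^2 + 5*v + 4) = (v - 1)*(v + 4)*(v + 1)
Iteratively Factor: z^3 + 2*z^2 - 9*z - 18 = (z + 3)*(z^2 - z - 6) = (z - 3)*(z + 3)*(z + 2)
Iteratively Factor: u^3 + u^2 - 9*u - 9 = (u + 1)*(u^2 - 9) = (u - 3)*(u + 1)*(u + 3)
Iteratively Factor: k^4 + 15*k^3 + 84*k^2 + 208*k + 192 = (k + 4)*(k^3 + 11*k^2 + 40*k + 48) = (k + 4)^2*(k^2 + 7*k + 12) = (k + 4)^3*(k + 3)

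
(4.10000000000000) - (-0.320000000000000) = 4.42000000000000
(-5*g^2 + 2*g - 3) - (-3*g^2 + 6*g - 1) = -2*g^2 - 4*g - 2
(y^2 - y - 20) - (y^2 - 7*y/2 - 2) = 5*y/2 - 18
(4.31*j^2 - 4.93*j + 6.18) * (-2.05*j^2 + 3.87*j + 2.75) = -8.8355*j^4 + 26.7862*j^3 - 19.8956*j^2 + 10.3591*j + 16.995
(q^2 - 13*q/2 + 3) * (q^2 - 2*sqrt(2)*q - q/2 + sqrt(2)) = q^4 - 7*q^3 - 2*sqrt(2)*q^3 + 25*q^2/4 + 14*sqrt(2)*q^2 - 25*sqrt(2)*q/2 - 3*q/2 + 3*sqrt(2)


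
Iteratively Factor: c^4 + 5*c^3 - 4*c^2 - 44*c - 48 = (c + 4)*(c^3 + c^2 - 8*c - 12) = (c + 2)*(c + 4)*(c^2 - c - 6) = (c + 2)^2*(c + 4)*(c - 3)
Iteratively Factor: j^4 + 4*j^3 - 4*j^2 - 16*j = (j + 4)*(j^3 - 4*j) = (j - 2)*(j + 4)*(j^2 + 2*j) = (j - 2)*(j + 2)*(j + 4)*(j)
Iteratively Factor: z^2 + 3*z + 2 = (z + 2)*(z + 1)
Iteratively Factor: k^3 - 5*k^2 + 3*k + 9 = (k - 3)*(k^2 - 2*k - 3) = (k - 3)*(k + 1)*(k - 3)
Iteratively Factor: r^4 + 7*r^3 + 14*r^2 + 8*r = (r)*(r^3 + 7*r^2 + 14*r + 8) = r*(r + 1)*(r^2 + 6*r + 8) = r*(r + 1)*(r + 4)*(r + 2)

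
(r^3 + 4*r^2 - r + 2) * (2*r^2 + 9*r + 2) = 2*r^5 + 17*r^4 + 36*r^3 + 3*r^2 + 16*r + 4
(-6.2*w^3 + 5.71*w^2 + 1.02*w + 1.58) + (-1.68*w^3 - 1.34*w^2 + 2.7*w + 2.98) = -7.88*w^3 + 4.37*w^2 + 3.72*w + 4.56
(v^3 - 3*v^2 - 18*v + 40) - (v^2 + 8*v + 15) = v^3 - 4*v^2 - 26*v + 25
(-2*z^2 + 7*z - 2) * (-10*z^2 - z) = 20*z^4 - 68*z^3 + 13*z^2 + 2*z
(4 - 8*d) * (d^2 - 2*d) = -8*d^3 + 20*d^2 - 8*d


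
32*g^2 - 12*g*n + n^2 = (-8*g + n)*(-4*g + n)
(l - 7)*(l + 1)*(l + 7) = l^3 + l^2 - 49*l - 49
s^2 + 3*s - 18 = (s - 3)*(s + 6)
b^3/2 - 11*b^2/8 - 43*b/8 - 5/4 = (b/2 + 1)*(b - 5)*(b + 1/4)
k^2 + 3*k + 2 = (k + 1)*(k + 2)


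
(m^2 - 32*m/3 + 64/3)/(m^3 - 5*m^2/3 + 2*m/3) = (3*m^2 - 32*m + 64)/(m*(3*m^2 - 5*m + 2))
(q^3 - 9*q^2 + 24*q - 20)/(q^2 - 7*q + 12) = (q^3 - 9*q^2 + 24*q - 20)/(q^2 - 7*q + 12)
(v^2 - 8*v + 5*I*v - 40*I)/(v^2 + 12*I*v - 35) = (v - 8)/(v + 7*I)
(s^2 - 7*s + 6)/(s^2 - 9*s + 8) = (s - 6)/(s - 8)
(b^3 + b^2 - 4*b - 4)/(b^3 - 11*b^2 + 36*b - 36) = (b^2 + 3*b + 2)/(b^2 - 9*b + 18)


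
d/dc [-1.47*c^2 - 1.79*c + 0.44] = -2.94*c - 1.79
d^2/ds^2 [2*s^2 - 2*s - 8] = 4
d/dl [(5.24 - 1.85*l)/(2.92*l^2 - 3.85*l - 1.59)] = (5.402*l^2 - 30.6016*l + 23.1155)/(8.5264*l^4 - 22.484*l^3 + 5.5369*l^2 + 12.243*l + 2.5281)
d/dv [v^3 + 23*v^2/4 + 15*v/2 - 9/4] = 3*v^2 + 23*v/2 + 15/2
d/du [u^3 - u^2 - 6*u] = 3*u^2 - 2*u - 6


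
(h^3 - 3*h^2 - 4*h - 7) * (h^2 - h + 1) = h^5 - 4*h^4 - 6*h^2 + 3*h - 7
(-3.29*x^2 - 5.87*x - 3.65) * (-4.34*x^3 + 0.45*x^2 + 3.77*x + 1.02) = 14.2786*x^5 + 23.9953*x^4 + 0.796199999999999*x^3 - 27.1282*x^2 - 19.7479*x - 3.723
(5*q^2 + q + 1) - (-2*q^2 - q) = 7*q^2 + 2*q + 1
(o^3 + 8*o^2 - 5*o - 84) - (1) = o^3 + 8*o^2 - 5*o - 85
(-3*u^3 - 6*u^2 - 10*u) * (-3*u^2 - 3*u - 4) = 9*u^5 + 27*u^4 + 60*u^3 + 54*u^2 + 40*u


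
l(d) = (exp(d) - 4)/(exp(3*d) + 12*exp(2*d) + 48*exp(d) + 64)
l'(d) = (exp(d) - 4)*(-3*exp(3*d) - 24*exp(2*d) - 48*exp(d))/(exp(3*d) + 12*exp(2*d) + 48*exp(d) + 64)^2 + exp(d)/(exp(3*d) + 12*exp(2*d) + 48*exp(d) + 64) = 2*(8 - exp(d))*exp(d)/(exp(4*d) + 16*exp(3*d) + 96*exp(2*d) + 256*exp(d) + 256)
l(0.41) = -0.01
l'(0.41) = 0.02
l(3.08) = 0.00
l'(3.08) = -0.00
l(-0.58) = -0.04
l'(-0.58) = 0.02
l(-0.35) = -0.03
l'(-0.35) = 0.02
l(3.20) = 0.00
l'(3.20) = -0.00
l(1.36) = -0.00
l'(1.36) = 0.01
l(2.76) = 0.00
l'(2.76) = -0.00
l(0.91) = -0.01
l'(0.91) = 0.02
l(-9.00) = -0.06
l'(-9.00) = 0.00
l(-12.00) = -0.06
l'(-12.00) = 0.00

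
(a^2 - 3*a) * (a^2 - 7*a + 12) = a^4 - 10*a^3 + 33*a^2 - 36*a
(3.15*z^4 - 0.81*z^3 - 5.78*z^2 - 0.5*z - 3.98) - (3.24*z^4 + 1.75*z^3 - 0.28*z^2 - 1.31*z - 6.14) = -0.0900000000000003*z^4 - 2.56*z^3 - 5.5*z^2 + 0.81*z + 2.16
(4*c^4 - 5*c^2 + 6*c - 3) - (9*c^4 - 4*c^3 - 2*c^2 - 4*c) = -5*c^4 + 4*c^3 - 3*c^2 + 10*c - 3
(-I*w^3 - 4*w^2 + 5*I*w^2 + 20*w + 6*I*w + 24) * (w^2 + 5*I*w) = -I*w^5 + w^4 + 5*I*w^4 - 5*w^3 - 14*I*w^3 - 6*w^2 + 100*I*w^2 + 120*I*w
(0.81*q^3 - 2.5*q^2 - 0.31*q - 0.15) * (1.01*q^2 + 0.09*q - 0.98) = 0.8181*q^5 - 2.4521*q^4 - 1.3319*q^3 + 2.2706*q^2 + 0.2903*q + 0.147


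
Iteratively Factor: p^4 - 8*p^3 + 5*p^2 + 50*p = (p)*(p^3 - 8*p^2 + 5*p + 50) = p*(p - 5)*(p^2 - 3*p - 10) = p*(p - 5)*(p + 2)*(p - 5)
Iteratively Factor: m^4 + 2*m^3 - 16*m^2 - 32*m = (m + 2)*(m^3 - 16*m) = (m - 4)*(m + 2)*(m^2 + 4*m) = (m - 4)*(m + 2)*(m + 4)*(m)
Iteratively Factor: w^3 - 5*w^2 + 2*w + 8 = (w - 4)*(w^2 - w - 2) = (w - 4)*(w - 2)*(w + 1)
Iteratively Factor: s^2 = (s)*(s)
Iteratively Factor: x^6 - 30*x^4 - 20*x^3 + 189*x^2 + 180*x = (x - 3)*(x^5 + 3*x^4 - 21*x^3 - 83*x^2 - 60*x) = (x - 3)*(x + 4)*(x^4 - x^3 - 17*x^2 - 15*x) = (x - 3)*(x + 3)*(x + 4)*(x^3 - 4*x^2 - 5*x) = x*(x - 3)*(x + 3)*(x + 4)*(x^2 - 4*x - 5) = x*(x - 3)*(x + 1)*(x + 3)*(x + 4)*(x - 5)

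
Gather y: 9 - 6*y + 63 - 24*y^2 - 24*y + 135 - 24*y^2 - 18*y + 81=-48*y^2 - 48*y + 288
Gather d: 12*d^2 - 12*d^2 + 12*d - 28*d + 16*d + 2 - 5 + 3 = 0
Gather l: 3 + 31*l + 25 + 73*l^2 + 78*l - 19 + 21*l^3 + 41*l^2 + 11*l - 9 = 21*l^3 + 114*l^2 + 120*l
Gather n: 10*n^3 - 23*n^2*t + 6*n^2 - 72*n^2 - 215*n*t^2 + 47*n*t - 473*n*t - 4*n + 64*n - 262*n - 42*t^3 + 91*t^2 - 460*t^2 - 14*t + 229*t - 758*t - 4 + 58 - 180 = 10*n^3 + n^2*(-23*t - 66) + n*(-215*t^2 - 426*t - 202) - 42*t^3 - 369*t^2 - 543*t - 126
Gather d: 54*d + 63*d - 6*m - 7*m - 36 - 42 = 117*d - 13*m - 78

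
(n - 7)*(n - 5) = n^2 - 12*n + 35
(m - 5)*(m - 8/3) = m^2 - 23*m/3 + 40/3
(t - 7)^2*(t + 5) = t^3 - 9*t^2 - 21*t + 245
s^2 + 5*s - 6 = (s - 1)*(s + 6)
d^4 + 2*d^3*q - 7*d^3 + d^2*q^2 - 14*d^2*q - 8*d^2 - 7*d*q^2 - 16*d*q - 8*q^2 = (d - 8)*(d + 1)*(d + q)^2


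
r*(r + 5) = r^2 + 5*r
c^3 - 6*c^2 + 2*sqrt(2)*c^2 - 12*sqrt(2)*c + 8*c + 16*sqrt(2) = (c - 4)*(c - 2)*(c + 2*sqrt(2))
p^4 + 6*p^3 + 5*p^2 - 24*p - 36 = (p - 2)*(p + 2)*(p + 3)^2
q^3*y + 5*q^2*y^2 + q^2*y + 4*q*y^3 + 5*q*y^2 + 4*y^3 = (q + y)*(q + 4*y)*(q*y + y)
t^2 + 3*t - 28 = (t - 4)*(t + 7)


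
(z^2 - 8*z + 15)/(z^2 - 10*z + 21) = (z - 5)/(z - 7)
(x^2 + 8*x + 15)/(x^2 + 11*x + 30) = (x + 3)/(x + 6)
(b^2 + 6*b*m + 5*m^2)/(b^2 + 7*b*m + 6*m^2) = (b + 5*m)/(b + 6*m)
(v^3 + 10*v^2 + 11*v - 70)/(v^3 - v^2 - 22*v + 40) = (v + 7)/(v - 4)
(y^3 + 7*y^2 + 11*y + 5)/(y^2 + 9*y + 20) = (y^2 + 2*y + 1)/(y + 4)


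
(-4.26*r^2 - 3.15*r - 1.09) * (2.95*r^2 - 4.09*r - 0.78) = -12.567*r^4 + 8.1309*r^3 + 12.9908*r^2 + 6.9151*r + 0.8502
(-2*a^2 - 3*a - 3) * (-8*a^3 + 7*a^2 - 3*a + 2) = 16*a^5 + 10*a^4 + 9*a^3 - 16*a^2 + 3*a - 6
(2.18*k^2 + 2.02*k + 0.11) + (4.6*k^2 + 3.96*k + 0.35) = 6.78*k^2 + 5.98*k + 0.46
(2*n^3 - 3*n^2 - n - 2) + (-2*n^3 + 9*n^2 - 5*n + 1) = 6*n^2 - 6*n - 1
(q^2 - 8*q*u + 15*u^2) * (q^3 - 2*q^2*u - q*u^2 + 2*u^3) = q^5 - 10*q^4*u + 30*q^3*u^2 - 20*q^2*u^3 - 31*q*u^4 + 30*u^5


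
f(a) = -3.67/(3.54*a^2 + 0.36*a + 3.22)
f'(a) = -3.67*(-7.08*a - 0.36)/(3.54*a^2 + 0.36*a + 3.22)^2 = (25.9836*a + 1.3212)/(3.54*a^2 + 0.36*a + 3.22)^2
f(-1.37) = -0.39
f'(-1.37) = -0.39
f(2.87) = -0.11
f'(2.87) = 0.07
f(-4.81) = -0.04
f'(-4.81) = -0.02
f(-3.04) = -0.11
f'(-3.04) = -0.06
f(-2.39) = -0.16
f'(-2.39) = -0.12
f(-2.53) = -0.15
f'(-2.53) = -0.10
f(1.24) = -0.40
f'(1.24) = 0.40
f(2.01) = -0.20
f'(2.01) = 0.16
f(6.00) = -0.03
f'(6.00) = 0.01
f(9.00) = -0.01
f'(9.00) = 0.00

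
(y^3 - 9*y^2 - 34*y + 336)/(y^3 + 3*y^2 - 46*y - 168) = (y - 8)/(y + 4)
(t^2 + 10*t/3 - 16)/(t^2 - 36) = (t - 8/3)/(t - 6)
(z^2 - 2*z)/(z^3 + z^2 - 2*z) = (z - 2)/(z^2 + z - 2)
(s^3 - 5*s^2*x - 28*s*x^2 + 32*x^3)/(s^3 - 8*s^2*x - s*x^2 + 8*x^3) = (s + 4*x)/(s + x)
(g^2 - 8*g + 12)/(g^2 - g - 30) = (g - 2)/(g + 5)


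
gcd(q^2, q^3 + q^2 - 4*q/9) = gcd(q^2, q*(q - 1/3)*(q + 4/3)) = q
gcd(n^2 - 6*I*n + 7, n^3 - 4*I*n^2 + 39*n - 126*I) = n - 7*I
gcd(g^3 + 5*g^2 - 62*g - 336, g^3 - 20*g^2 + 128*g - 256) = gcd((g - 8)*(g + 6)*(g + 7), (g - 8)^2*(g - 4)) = g - 8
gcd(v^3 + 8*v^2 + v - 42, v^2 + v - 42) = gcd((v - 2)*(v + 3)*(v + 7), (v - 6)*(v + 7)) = v + 7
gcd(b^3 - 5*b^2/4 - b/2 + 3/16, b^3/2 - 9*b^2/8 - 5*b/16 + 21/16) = b - 3/2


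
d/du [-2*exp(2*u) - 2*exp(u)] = (-4*exp(u) - 2)*exp(u)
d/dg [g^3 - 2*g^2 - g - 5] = 3*g^2 - 4*g - 1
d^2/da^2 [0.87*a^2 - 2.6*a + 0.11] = 1.74000000000000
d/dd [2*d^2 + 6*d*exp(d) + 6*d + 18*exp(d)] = 6*d*exp(d) + 4*d + 24*exp(d) + 6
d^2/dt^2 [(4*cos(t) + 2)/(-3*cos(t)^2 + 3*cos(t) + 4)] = (-108*(1 - cos(t)^2)^2 - 36*cos(t)^5 - 162*cos(t)^3 - 174*cos(t)^2 + 140*cos(t) + 96)/(-3*cos(t)^2 + 3*cos(t) + 4)^3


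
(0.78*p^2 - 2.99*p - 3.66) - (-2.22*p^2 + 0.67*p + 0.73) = 3.0*p^2 - 3.66*p - 4.39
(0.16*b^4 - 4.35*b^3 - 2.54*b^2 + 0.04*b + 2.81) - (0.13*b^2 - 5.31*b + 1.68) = 0.16*b^4 - 4.35*b^3 - 2.67*b^2 + 5.35*b + 1.13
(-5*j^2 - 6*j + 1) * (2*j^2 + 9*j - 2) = -10*j^4 - 57*j^3 - 42*j^2 + 21*j - 2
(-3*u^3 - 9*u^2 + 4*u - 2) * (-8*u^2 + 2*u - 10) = 24*u^5 + 66*u^4 - 20*u^3 + 114*u^2 - 44*u + 20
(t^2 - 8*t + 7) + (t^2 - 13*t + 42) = 2*t^2 - 21*t + 49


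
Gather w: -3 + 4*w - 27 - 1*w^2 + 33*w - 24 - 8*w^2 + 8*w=-9*w^2 + 45*w - 54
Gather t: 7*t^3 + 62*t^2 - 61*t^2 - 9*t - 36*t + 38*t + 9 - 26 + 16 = 7*t^3 + t^2 - 7*t - 1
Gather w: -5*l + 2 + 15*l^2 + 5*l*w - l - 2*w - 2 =15*l^2 - 6*l + w*(5*l - 2)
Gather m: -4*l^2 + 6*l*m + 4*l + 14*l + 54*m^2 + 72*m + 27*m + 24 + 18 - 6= -4*l^2 + 18*l + 54*m^2 + m*(6*l + 99) + 36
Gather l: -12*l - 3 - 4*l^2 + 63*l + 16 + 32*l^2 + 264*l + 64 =28*l^2 + 315*l + 77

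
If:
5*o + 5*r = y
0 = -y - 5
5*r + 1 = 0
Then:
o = -4/5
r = -1/5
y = -5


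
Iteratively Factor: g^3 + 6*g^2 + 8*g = (g)*(g^2 + 6*g + 8) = g*(g + 2)*(g + 4)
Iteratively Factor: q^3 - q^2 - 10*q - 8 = (q + 1)*(q^2 - 2*q - 8) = (q + 1)*(q + 2)*(q - 4)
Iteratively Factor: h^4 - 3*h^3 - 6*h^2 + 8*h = (h + 2)*(h^3 - 5*h^2 + 4*h) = h*(h + 2)*(h^2 - 5*h + 4) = h*(h - 4)*(h + 2)*(h - 1)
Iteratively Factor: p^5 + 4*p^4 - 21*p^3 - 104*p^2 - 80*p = (p)*(p^4 + 4*p^3 - 21*p^2 - 104*p - 80) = p*(p - 5)*(p^3 + 9*p^2 + 24*p + 16) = p*(p - 5)*(p + 4)*(p^2 + 5*p + 4) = p*(p - 5)*(p + 1)*(p + 4)*(p + 4)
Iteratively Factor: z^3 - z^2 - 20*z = (z + 4)*(z^2 - 5*z) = z*(z + 4)*(z - 5)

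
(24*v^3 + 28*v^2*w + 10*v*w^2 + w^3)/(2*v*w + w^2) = 12*v^2/w + 8*v + w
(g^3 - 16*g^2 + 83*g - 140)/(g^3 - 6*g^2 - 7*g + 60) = (g - 7)/(g + 3)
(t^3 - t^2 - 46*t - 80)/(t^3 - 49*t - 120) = (t + 2)/(t + 3)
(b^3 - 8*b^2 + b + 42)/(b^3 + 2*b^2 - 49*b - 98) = (b - 3)/(b + 7)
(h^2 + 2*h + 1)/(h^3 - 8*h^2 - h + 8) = (h + 1)/(h^2 - 9*h + 8)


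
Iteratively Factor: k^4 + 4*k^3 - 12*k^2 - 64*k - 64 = (k + 4)*(k^3 - 12*k - 16) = (k + 2)*(k + 4)*(k^2 - 2*k - 8) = (k + 2)^2*(k + 4)*(k - 4)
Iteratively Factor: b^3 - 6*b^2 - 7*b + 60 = (b - 5)*(b^2 - b - 12) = (b - 5)*(b - 4)*(b + 3)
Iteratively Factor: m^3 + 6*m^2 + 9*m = (m + 3)*(m^2 + 3*m) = (m + 3)^2*(m)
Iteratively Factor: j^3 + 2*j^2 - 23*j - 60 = (j - 5)*(j^2 + 7*j + 12) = (j - 5)*(j + 4)*(j + 3)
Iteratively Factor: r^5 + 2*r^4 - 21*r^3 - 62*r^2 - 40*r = (r - 5)*(r^4 + 7*r^3 + 14*r^2 + 8*r) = (r - 5)*(r + 2)*(r^3 + 5*r^2 + 4*r) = r*(r - 5)*(r + 2)*(r^2 + 5*r + 4) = r*(r - 5)*(r + 2)*(r + 4)*(r + 1)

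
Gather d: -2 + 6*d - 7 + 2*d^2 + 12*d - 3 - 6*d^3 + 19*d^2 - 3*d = -6*d^3 + 21*d^2 + 15*d - 12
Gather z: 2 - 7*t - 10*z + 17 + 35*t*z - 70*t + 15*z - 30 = -77*t + z*(35*t + 5) - 11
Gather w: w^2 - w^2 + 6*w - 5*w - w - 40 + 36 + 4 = 0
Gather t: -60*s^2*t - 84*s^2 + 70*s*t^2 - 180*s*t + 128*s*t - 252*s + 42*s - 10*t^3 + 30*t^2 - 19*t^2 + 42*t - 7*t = -84*s^2 - 210*s - 10*t^3 + t^2*(70*s + 11) + t*(-60*s^2 - 52*s + 35)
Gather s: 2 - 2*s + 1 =3 - 2*s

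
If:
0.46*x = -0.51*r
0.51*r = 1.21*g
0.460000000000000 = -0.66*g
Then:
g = -0.70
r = -1.65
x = 1.83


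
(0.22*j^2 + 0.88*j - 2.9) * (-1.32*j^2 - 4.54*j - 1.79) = -0.2904*j^4 - 2.1604*j^3 - 0.561*j^2 + 11.5908*j + 5.191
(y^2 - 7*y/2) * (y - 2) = y^3 - 11*y^2/2 + 7*y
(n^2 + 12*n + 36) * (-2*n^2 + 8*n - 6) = -2*n^4 - 16*n^3 + 18*n^2 + 216*n - 216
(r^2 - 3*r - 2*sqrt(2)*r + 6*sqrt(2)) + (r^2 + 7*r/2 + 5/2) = 2*r^2 - 2*sqrt(2)*r + r/2 + 5/2 + 6*sqrt(2)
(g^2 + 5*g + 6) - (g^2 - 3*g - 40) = 8*g + 46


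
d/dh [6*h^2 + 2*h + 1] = 12*h + 2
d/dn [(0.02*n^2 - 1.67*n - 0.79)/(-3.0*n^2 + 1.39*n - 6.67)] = (-4.9822*n^2 - 5.0068*n + 12.237)/(9.0*n^4 - 8.34*n^3 + 41.9521*n^2 - 18.5426*n + 44.4889)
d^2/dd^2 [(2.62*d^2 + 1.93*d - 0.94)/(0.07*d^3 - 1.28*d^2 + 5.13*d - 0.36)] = (0.025676*d^6 + 0.056741999999999*d^5 - 6.73789199999999*d^4 + 41.617954*d^3 - 17.926044*d^2 + 31.556304*d - 40.801716)/(0.000343*d^9 - 0.018816*d^8 + 0.419475*d^7 - 4.860332*d^6 + 30.935061*d^5 - 103.602024*d^4 + 149.216337*d^3 - 28.919916*d^2 + 1.994544*d - 0.046656)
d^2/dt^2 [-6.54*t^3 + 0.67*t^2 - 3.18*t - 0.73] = 1.34 - 39.24*t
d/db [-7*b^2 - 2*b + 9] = -14*b - 2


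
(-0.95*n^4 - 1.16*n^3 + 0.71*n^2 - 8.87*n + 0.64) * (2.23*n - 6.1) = -2.1185*n^5 + 3.2082*n^4 + 8.6593*n^3 - 24.1111*n^2 + 55.5342*n - 3.904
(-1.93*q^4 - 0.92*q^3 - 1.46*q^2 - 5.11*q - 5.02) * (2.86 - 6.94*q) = 13.3942*q^5 + 0.865000000000001*q^4 + 7.5012*q^3 + 31.2878*q^2 + 20.2242*q - 14.3572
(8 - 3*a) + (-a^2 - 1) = -a^2 - 3*a + 7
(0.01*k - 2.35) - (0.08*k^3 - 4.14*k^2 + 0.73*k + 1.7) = -0.08*k^3 + 4.14*k^2 - 0.72*k - 4.05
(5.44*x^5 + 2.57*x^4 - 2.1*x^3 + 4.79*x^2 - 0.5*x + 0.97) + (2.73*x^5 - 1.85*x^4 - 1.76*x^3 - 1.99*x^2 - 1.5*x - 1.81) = 8.17*x^5 + 0.72*x^4 - 3.86*x^3 + 2.8*x^2 - 2.0*x - 0.84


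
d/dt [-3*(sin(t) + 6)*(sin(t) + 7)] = -3*(2*sin(t) + 13)*cos(t)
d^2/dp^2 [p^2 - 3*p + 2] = 2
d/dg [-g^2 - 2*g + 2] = -2*g - 2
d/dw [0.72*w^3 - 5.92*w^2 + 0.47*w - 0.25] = 2.16*w^2 - 11.84*w + 0.47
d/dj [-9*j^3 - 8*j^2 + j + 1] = -27*j^2 - 16*j + 1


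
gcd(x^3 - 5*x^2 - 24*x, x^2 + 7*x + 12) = x + 3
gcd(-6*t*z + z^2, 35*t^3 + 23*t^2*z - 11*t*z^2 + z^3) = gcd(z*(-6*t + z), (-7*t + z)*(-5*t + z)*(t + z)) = 1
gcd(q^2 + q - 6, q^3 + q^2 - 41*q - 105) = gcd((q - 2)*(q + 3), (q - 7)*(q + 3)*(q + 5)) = q + 3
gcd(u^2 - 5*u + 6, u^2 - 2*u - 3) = u - 3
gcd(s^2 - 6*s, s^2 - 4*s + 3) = 1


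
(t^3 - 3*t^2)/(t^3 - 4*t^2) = (t - 3)/(t - 4)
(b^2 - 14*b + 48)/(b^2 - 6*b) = (b - 8)/b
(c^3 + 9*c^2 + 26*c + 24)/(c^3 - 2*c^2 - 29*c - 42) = (c + 4)/(c - 7)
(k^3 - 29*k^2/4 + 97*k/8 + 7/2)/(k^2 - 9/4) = (8*k^3 - 58*k^2 + 97*k + 28)/(2*(4*k^2 - 9))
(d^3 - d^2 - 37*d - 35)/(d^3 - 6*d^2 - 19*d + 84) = (d^2 + 6*d + 5)/(d^2 + d - 12)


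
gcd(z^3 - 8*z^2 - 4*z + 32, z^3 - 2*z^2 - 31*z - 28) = 1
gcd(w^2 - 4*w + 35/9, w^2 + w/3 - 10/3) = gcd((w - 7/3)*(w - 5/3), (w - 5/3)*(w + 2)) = w - 5/3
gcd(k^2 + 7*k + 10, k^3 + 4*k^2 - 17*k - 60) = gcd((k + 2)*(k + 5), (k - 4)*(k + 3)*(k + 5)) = k + 5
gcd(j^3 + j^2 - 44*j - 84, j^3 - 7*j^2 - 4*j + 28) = j^2 - 5*j - 14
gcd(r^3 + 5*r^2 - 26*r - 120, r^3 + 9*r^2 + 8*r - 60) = r + 6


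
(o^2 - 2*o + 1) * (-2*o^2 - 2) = -2*o^4 + 4*o^3 - 4*o^2 + 4*o - 2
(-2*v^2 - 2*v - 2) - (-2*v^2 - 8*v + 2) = 6*v - 4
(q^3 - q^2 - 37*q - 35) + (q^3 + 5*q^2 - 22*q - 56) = 2*q^3 + 4*q^2 - 59*q - 91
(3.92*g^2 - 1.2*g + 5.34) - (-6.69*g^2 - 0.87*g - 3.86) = 10.61*g^2 - 0.33*g + 9.2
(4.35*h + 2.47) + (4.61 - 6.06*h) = 7.08 - 1.71*h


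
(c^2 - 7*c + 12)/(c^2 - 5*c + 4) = (c - 3)/(c - 1)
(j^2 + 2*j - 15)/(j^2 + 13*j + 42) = (j^2 + 2*j - 15)/(j^2 + 13*j + 42)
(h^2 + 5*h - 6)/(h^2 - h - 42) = (h - 1)/(h - 7)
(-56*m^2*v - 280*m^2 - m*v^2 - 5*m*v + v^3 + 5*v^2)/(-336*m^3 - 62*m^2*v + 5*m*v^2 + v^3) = (v + 5)/(6*m + v)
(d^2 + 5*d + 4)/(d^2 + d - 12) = (d + 1)/(d - 3)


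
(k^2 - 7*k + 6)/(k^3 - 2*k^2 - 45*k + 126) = (k - 1)/(k^2 + 4*k - 21)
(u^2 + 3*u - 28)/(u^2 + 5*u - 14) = (u - 4)/(u - 2)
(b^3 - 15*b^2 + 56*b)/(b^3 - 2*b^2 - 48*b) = (b - 7)/(b + 6)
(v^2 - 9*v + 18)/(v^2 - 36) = (v - 3)/(v + 6)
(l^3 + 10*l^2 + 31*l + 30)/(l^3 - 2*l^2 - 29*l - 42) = (l + 5)/(l - 7)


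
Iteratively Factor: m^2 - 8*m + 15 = (m - 3)*(m - 5)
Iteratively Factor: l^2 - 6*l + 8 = (l - 4)*(l - 2)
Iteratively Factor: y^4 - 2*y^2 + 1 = (y + 1)*(y^3 - y^2 - y + 1) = (y - 1)*(y + 1)*(y^2 - 1) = (y - 1)*(y + 1)^2*(y - 1)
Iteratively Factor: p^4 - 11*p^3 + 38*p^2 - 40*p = (p)*(p^3 - 11*p^2 + 38*p - 40) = p*(p - 5)*(p^2 - 6*p + 8) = p*(p - 5)*(p - 4)*(p - 2)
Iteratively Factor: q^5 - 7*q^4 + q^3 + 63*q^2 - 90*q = (q - 2)*(q^4 - 5*q^3 - 9*q^2 + 45*q) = (q - 3)*(q - 2)*(q^3 - 2*q^2 - 15*q) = (q - 5)*(q - 3)*(q - 2)*(q^2 + 3*q) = (q - 5)*(q - 3)*(q - 2)*(q + 3)*(q)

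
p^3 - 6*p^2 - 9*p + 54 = (p - 6)*(p - 3)*(p + 3)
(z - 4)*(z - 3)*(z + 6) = z^3 - z^2 - 30*z + 72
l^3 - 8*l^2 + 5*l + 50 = (l - 5)^2*(l + 2)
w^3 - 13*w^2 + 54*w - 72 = (w - 6)*(w - 4)*(w - 3)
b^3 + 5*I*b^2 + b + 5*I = (b - I)*(b + I)*(b + 5*I)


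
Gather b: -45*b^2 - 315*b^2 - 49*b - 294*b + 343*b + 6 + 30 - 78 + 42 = -360*b^2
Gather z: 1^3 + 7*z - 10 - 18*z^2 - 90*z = -18*z^2 - 83*z - 9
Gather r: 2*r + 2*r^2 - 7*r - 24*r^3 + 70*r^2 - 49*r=-24*r^3 + 72*r^2 - 54*r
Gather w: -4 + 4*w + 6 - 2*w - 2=2*w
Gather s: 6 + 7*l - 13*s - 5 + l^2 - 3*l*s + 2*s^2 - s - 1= l^2 + 7*l + 2*s^2 + s*(-3*l - 14)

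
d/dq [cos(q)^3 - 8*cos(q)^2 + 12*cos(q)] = (-3*cos(q)^2 + 16*cos(q) - 12)*sin(q)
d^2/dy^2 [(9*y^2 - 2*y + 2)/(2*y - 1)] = 26/(8*y^3 - 12*y^2 + 6*y - 1)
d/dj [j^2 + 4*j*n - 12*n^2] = 2*j + 4*n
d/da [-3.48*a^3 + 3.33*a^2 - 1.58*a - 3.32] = -10.44*a^2 + 6.66*a - 1.58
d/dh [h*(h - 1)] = 2*h - 1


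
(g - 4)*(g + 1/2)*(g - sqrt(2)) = g^3 - 7*g^2/2 - sqrt(2)*g^2 - 2*g + 7*sqrt(2)*g/2 + 2*sqrt(2)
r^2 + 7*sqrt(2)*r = r*(r + 7*sqrt(2))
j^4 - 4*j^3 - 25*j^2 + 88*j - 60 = (j - 6)*(j - 2)*(j - 1)*(j + 5)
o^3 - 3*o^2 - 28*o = o*(o - 7)*(o + 4)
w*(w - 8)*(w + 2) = w^3 - 6*w^2 - 16*w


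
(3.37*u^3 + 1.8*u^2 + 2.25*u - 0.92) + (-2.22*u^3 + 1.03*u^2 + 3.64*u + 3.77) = 1.15*u^3 + 2.83*u^2 + 5.89*u + 2.85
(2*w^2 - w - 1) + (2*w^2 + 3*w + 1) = 4*w^2 + 2*w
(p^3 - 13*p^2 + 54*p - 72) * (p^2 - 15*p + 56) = p^5 - 28*p^4 + 305*p^3 - 1610*p^2 + 4104*p - 4032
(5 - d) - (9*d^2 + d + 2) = -9*d^2 - 2*d + 3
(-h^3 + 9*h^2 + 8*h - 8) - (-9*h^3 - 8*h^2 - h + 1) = 8*h^3 + 17*h^2 + 9*h - 9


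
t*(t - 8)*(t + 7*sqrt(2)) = t^3 - 8*t^2 + 7*sqrt(2)*t^2 - 56*sqrt(2)*t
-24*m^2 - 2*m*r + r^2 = (-6*m + r)*(4*m + r)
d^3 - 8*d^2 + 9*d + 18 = (d - 6)*(d - 3)*(d + 1)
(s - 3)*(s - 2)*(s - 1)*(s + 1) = s^4 - 5*s^3 + 5*s^2 + 5*s - 6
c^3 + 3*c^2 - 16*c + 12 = (c - 2)*(c - 1)*(c + 6)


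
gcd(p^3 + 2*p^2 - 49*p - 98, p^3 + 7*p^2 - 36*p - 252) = p + 7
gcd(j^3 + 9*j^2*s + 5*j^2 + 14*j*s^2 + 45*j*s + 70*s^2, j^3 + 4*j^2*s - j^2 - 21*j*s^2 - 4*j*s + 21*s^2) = j + 7*s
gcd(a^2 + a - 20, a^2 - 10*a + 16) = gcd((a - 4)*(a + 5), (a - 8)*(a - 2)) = 1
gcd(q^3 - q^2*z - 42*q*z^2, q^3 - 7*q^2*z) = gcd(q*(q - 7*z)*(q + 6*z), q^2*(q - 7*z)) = -q^2 + 7*q*z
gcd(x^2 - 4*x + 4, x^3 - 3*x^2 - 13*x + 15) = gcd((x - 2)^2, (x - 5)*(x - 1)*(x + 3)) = 1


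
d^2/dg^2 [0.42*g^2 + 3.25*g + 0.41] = 0.840000000000000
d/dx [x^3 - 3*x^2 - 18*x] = 3*x^2 - 6*x - 18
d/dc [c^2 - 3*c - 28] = 2*c - 3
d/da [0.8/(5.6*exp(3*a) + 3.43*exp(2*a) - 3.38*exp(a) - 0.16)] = (-13.44*exp(2*a) - 5.488*exp(a) + 2.704)*exp(a)/(5.6*exp(3*a) + 3.43*exp(2*a) - 3.38*exp(a) - 0.16)^2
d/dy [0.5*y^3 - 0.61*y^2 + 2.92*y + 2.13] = 1.5*y^2 - 1.22*y + 2.92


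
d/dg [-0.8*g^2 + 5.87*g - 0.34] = 5.87 - 1.6*g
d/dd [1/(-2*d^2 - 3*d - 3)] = (4*d + 3)/(2*d^2 + 3*d + 3)^2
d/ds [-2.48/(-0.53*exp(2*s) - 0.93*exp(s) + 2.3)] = (-2.6288*exp(s) - 2.3064)*exp(s)/(0.53*exp(2*s) + 0.93*exp(s) - 2.3)^2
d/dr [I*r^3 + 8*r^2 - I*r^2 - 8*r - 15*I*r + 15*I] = 3*I*r^2 + 2*r*(8 - I) - 8 - 15*I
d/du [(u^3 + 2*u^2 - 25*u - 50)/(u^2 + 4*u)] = (u^4 + 8*u^3 + 33*u^2 + 100*u + 200)/(u^2*(u^2 + 8*u + 16))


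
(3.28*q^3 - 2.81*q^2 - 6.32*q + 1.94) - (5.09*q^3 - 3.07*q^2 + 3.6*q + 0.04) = -1.81*q^3 + 0.26*q^2 - 9.92*q + 1.9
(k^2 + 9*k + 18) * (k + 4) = k^3 + 13*k^2 + 54*k + 72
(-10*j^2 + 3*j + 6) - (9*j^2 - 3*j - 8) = -19*j^2 + 6*j + 14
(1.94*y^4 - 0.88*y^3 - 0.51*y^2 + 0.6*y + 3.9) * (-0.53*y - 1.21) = -1.0282*y^5 - 1.881*y^4 + 1.3351*y^3 + 0.2991*y^2 - 2.793*y - 4.719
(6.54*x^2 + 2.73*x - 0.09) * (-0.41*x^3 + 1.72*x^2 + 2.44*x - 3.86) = -2.6814*x^5 + 10.1295*x^4 + 20.6901*x^3 - 18.738*x^2 - 10.7574*x + 0.3474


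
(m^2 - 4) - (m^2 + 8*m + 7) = -8*m - 11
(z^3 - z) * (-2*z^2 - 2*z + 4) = -2*z^5 - 2*z^4 + 6*z^3 + 2*z^2 - 4*z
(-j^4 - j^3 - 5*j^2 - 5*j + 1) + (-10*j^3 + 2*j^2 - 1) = -j^4 - 11*j^3 - 3*j^2 - 5*j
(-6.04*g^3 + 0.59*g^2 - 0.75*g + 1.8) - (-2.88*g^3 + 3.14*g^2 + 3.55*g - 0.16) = -3.16*g^3 - 2.55*g^2 - 4.3*g + 1.96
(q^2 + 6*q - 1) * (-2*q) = -2*q^3 - 12*q^2 + 2*q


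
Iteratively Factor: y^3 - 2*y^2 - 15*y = (y - 5)*(y^2 + 3*y) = y*(y - 5)*(y + 3)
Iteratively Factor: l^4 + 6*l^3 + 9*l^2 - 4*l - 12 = (l + 2)*(l^3 + 4*l^2 + l - 6) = (l + 2)*(l + 3)*(l^2 + l - 2) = (l + 2)^2*(l + 3)*(l - 1)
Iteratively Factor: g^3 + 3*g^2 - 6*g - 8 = (g + 4)*(g^2 - g - 2) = (g - 2)*(g + 4)*(g + 1)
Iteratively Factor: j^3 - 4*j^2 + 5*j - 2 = (j - 1)*(j^2 - 3*j + 2) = (j - 1)^2*(j - 2)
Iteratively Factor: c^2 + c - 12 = (c - 3)*(c + 4)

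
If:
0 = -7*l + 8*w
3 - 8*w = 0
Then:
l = 3/7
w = 3/8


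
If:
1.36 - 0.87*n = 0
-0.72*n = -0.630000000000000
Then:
No Solution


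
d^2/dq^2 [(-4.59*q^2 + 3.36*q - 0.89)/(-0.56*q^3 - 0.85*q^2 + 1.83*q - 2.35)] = (2.878848*q^6 - 6.32217600000001*q^5 + 21.97608*q^4 - 75.250286*q^3 - 3.56431199999999*q^2 + 24.93579*q + 24.202682)/(0.175616*q^9 + 0.79968*q^8 - 0.507864*q^7 - 2.401475*q^6 + 8.371227*q^5 - 0.816360000000005*q^4 - 18.783237*q^3 + 37.69212*q^2 - 30.318525*q + 12.977875)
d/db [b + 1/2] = 1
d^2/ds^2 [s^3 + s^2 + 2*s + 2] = 6*s + 2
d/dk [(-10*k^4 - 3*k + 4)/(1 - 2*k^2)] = (40*k^5 - 40*k^3 - 6*k^2 + 16*k - 3)/(4*k^4 - 4*k^2 + 1)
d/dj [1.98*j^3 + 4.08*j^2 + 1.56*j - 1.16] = 5.94*j^2 + 8.16*j + 1.56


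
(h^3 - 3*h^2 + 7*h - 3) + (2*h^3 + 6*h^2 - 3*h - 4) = 3*h^3 + 3*h^2 + 4*h - 7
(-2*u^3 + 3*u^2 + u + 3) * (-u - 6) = 2*u^4 + 9*u^3 - 19*u^2 - 9*u - 18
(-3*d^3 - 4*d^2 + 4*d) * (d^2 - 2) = -3*d^5 - 4*d^4 + 10*d^3 + 8*d^2 - 8*d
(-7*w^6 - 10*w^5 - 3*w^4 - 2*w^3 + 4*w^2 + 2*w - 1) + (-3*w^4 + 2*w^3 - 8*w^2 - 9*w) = -7*w^6 - 10*w^5 - 6*w^4 - 4*w^2 - 7*w - 1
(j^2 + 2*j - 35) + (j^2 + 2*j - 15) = 2*j^2 + 4*j - 50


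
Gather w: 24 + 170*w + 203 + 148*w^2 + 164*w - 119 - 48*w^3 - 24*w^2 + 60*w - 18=-48*w^3 + 124*w^2 + 394*w + 90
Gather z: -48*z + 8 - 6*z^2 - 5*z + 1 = -6*z^2 - 53*z + 9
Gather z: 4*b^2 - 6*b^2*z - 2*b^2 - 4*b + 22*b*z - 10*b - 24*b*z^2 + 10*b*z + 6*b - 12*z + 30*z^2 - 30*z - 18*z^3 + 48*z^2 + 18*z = 2*b^2 - 8*b - 18*z^3 + z^2*(78 - 24*b) + z*(-6*b^2 + 32*b - 24)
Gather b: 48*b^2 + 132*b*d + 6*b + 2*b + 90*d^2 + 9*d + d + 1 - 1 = 48*b^2 + b*(132*d + 8) + 90*d^2 + 10*d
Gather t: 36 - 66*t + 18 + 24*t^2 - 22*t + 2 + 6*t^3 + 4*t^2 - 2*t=6*t^3 + 28*t^2 - 90*t + 56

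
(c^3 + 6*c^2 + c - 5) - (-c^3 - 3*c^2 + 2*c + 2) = 2*c^3 + 9*c^2 - c - 7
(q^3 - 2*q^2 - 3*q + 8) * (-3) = -3*q^3 + 6*q^2 + 9*q - 24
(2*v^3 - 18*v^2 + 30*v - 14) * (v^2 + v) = 2*v^5 - 16*v^4 + 12*v^3 + 16*v^2 - 14*v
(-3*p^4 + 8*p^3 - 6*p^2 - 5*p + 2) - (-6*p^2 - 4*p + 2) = -3*p^4 + 8*p^3 - p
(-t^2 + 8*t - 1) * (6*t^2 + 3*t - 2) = -6*t^4 + 45*t^3 + 20*t^2 - 19*t + 2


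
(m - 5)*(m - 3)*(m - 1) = m^3 - 9*m^2 + 23*m - 15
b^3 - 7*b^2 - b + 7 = (b - 7)*(b - 1)*(b + 1)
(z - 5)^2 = z^2 - 10*z + 25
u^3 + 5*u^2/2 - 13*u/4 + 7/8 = (u - 1/2)^2*(u + 7/2)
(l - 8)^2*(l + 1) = l^3 - 15*l^2 + 48*l + 64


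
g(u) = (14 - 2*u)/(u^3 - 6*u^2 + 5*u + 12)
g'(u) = (14 - 2*u)*(-3*u^2 + 12*u - 5)/(u^3 - 6*u^2 + 5*u + 12)^2 - 2/(u^3 - 6*u^2 + 5*u + 12) = 2*(2*u^3 - 27*u^2 + 84*u - 47)/(u^6 - 12*u^5 + 46*u^4 - 36*u^3 - 119*u^2 + 120*u + 144)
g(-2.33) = -0.42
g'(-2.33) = -0.41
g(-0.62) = 2.40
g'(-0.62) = -5.44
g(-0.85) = 5.61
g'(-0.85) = -35.47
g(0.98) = 1.00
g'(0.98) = 0.15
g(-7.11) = -0.04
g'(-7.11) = -0.01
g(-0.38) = 1.61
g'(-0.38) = -1.97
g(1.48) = 1.16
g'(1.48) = 0.55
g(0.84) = 0.98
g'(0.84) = 0.07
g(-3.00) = -0.24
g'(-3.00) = -0.17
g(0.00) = 1.17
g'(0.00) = -0.65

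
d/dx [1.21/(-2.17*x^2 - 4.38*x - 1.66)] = (5.2514*x + 5.2998)/(2.17*x^2 + 4.38*x + 1.66)^2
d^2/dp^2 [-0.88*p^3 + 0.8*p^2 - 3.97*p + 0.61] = 1.6 - 5.28*p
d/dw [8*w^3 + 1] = 24*w^2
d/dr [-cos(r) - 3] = sin(r)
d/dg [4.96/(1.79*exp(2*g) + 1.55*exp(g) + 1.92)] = (-17.7568*exp(g) - 7.688)*exp(g)/(1.79*exp(2*g) + 1.55*exp(g) + 1.92)^2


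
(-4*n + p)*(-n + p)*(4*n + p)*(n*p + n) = 16*n^4*p + 16*n^4 - 16*n^3*p^2 - 16*n^3*p - n^2*p^3 - n^2*p^2 + n*p^4 + n*p^3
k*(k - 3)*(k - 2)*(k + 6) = k^4 + k^3 - 24*k^2 + 36*k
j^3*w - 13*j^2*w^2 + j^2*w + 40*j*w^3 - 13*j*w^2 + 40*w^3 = (j - 8*w)*(j - 5*w)*(j*w + w)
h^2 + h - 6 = (h - 2)*(h + 3)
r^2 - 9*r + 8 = (r - 8)*(r - 1)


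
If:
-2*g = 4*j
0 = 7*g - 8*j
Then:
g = 0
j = 0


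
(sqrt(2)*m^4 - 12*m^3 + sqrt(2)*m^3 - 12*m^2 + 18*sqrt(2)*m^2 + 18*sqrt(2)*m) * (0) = 0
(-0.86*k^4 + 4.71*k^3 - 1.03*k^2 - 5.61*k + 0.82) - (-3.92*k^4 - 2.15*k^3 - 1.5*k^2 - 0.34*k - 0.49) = 3.06*k^4 + 6.86*k^3 + 0.47*k^2 - 5.27*k + 1.31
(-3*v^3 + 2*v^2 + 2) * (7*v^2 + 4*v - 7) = -21*v^5 + 2*v^4 + 29*v^3 + 8*v - 14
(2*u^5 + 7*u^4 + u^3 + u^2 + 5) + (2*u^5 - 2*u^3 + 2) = 4*u^5 + 7*u^4 - u^3 + u^2 + 7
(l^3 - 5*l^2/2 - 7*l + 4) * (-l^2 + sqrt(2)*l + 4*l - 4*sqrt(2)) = -l^5 + sqrt(2)*l^4 + 13*l^4/2 - 13*sqrt(2)*l^3/2 - 3*l^3 - 32*l^2 + 3*sqrt(2)*l^2 + 16*l + 32*sqrt(2)*l - 16*sqrt(2)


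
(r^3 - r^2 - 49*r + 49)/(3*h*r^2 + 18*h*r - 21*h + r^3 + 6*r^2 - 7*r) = (r - 7)/(3*h + r)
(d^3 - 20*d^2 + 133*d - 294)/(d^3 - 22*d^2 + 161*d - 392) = (d - 6)/(d - 8)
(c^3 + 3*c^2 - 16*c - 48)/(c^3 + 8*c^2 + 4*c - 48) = (c^2 - c - 12)/(c^2 + 4*c - 12)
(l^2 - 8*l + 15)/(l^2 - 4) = (l^2 - 8*l + 15)/(l^2 - 4)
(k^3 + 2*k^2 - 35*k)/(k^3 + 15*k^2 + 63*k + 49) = k*(k - 5)/(k^2 + 8*k + 7)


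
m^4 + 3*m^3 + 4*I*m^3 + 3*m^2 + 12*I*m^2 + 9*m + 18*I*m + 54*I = (m + 3)*(m - 2*I)*(m + 3*I)^2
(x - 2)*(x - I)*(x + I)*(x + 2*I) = x^4 - 2*x^3 + 2*I*x^3 + x^2 - 4*I*x^2 - 2*x + 2*I*x - 4*I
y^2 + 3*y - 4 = (y - 1)*(y + 4)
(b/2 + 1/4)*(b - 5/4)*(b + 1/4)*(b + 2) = b^4/2 + 3*b^3/4 - 29*b^2/32 - 57*b/64 - 5/32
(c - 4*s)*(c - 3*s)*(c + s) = c^3 - 6*c^2*s + 5*c*s^2 + 12*s^3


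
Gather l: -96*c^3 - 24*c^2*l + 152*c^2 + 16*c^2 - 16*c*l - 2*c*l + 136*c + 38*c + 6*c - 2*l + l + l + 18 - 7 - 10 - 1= -96*c^3 + 168*c^2 + 180*c + l*(-24*c^2 - 18*c)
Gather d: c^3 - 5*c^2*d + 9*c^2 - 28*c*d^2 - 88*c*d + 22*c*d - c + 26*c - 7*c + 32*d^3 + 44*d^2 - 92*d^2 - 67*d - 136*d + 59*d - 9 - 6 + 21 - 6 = c^3 + 9*c^2 + 18*c + 32*d^3 + d^2*(-28*c - 48) + d*(-5*c^2 - 66*c - 144)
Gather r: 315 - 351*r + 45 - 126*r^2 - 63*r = -126*r^2 - 414*r + 360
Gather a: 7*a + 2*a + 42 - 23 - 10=9*a + 9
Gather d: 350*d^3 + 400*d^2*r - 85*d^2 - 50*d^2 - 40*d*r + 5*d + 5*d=350*d^3 + d^2*(400*r - 135) + d*(10 - 40*r)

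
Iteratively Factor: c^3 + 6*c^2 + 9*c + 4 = (c + 1)*(c^2 + 5*c + 4) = (c + 1)^2*(c + 4)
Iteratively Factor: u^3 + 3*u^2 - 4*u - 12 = (u + 2)*(u^2 + u - 6) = (u - 2)*(u + 2)*(u + 3)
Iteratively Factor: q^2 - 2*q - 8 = (q + 2)*(q - 4)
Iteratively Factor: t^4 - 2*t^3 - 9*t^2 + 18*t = (t + 3)*(t^3 - 5*t^2 + 6*t) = (t - 2)*(t + 3)*(t^2 - 3*t) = (t - 3)*(t - 2)*(t + 3)*(t)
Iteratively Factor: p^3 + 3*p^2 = (p)*(p^2 + 3*p) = p*(p + 3)*(p)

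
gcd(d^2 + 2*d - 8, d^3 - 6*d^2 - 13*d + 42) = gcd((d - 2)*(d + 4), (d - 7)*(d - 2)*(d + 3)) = d - 2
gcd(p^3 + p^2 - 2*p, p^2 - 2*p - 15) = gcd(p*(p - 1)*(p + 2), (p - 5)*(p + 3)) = 1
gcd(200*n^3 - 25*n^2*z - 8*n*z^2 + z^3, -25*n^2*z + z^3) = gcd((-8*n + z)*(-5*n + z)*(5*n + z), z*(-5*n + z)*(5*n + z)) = -25*n^2 + z^2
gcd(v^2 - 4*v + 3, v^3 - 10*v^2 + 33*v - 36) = v - 3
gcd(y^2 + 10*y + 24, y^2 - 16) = y + 4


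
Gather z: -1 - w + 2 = 1 - w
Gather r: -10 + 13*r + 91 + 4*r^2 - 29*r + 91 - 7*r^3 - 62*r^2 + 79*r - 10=-7*r^3 - 58*r^2 + 63*r + 162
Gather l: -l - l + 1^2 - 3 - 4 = -2*l - 6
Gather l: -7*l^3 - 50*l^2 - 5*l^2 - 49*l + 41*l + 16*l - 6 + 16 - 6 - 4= -7*l^3 - 55*l^2 + 8*l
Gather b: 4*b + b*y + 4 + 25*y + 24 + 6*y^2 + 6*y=b*(y + 4) + 6*y^2 + 31*y + 28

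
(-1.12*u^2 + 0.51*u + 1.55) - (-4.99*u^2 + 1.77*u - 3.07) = 3.87*u^2 - 1.26*u + 4.62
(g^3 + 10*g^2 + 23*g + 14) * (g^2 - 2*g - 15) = g^5 + 8*g^4 - 12*g^3 - 182*g^2 - 373*g - 210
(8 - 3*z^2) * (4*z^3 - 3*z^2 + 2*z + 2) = -12*z^5 + 9*z^4 + 26*z^3 - 30*z^2 + 16*z + 16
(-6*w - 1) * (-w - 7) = 6*w^2 + 43*w + 7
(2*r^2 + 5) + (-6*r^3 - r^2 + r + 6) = -6*r^3 + r^2 + r + 11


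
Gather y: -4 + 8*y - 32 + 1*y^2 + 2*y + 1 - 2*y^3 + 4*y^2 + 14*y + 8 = -2*y^3 + 5*y^2 + 24*y - 27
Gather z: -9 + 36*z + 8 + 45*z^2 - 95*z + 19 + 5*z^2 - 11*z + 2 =50*z^2 - 70*z + 20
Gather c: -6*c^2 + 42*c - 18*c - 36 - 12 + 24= -6*c^2 + 24*c - 24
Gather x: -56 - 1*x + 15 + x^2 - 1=x^2 - x - 42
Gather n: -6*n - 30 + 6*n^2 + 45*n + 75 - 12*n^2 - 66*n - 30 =-6*n^2 - 27*n + 15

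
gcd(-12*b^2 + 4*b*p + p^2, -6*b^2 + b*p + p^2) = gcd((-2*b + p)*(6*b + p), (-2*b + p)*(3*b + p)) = -2*b + p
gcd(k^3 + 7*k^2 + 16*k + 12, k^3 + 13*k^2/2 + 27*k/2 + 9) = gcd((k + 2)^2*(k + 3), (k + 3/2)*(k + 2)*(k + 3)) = k^2 + 5*k + 6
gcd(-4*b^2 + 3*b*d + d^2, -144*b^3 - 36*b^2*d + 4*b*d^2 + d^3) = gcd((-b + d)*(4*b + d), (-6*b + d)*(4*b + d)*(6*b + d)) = 4*b + d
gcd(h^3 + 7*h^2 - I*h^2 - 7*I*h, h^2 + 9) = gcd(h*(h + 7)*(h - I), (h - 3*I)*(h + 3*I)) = 1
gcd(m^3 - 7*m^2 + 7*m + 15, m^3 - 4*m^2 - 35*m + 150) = m - 5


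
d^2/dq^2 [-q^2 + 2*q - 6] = -2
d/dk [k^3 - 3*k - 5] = 3*k^2 - 3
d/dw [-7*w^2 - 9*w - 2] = -14*w - 9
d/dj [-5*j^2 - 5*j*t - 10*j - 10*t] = -10*j - 5*t - 10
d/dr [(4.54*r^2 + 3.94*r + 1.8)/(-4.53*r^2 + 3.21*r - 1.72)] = (32.4216*r^2 + 0.6904*r - 12.5548)/(20.5209*r^4 - 29.0826*r^3 + 25.8873*r^2 - 11.0424*r + 2.9584)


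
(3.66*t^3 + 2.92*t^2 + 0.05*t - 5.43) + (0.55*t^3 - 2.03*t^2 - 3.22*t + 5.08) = 4.21*t^3 + 0.89*t^2 - 3.17*t - 0.35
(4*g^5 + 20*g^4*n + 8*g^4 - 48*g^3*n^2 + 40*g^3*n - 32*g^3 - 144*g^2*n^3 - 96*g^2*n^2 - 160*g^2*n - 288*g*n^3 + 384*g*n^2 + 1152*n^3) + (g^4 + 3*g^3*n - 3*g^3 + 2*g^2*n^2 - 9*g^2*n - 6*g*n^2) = 4*g^5 + 20*g^4*n + 9*g^4 - 48*g^3*n^2 + 43*g^3*n - 35*g^3 - 144*g^2*n^3 - 94*g^2*n^2 - 169*g^2*n - 288*g*n^3 + 378*g*n^2 + 1152*n^3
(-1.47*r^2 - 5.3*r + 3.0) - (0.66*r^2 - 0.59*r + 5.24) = -2.13*r^2 - 4.71*r - 2.24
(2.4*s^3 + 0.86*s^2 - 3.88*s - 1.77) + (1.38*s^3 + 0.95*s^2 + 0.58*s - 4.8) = 3.78*s^3 + 1.81*s^2 - 3.3*s - 6.57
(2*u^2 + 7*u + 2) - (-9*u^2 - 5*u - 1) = 11*u^2 + 12*u + 3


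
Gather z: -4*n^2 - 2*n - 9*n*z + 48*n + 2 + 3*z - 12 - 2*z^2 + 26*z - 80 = -4*n^2 + 46*n - 2*z^2 + z*(29 - 9*n) - 90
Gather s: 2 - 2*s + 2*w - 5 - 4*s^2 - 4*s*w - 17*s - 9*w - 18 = -4*s^2 + s*(-4*w - 19) - 7*w - 21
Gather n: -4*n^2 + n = -4*n^2 + n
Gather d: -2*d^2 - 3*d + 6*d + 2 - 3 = -2*d^2 + 3*d - 1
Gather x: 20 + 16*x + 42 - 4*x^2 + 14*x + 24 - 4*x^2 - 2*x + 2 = -8*x^2 + 28*x + 88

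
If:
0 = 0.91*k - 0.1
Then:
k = 0.11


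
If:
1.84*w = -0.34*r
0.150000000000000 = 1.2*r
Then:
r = 0.12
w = -0.02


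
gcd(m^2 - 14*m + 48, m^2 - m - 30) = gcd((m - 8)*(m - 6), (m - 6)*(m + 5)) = m - 6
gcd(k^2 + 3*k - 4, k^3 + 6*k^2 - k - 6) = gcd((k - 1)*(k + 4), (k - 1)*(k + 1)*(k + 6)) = k - 1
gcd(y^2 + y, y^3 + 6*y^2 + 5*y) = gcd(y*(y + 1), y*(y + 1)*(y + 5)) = y^2 + y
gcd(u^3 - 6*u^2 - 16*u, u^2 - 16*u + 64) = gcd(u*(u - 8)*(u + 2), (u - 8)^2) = u - 8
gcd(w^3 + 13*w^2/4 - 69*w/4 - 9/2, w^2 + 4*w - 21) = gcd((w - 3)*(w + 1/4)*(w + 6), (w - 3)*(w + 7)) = w - 3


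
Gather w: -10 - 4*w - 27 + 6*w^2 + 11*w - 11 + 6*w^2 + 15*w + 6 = 12*w^2 + 22*w - 42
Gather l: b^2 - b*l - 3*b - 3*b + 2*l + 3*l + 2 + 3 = b^2 - 6*b + l*(5 - b) + 5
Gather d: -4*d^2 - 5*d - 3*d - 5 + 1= -4*d^2 - 8*d - 4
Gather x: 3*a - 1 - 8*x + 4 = 3*a - 8*x + 3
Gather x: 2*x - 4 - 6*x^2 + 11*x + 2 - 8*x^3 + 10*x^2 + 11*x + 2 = -8*x^3 + 4*x^2 + 24*x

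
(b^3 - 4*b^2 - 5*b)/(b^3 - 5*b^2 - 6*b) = (b - 5)/(b - 6)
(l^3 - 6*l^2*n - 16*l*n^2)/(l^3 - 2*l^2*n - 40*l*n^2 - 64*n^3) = l/(l + 4*n)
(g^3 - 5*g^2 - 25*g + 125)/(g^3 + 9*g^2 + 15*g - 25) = (g^2 - 10*g + 25)/(g^2 + 4*g - 5)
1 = 1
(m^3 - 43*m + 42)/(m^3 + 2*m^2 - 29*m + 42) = (m^2 - 7*m + 6)/(m^2 - 5*m + 6)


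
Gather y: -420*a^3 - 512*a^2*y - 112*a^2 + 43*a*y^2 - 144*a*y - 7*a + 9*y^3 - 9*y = -420*a^3 - 112*a^2 + 43*a*y^2 - 7*a + 9*y^3 + y*(-512*a^2 - 144*a - 9)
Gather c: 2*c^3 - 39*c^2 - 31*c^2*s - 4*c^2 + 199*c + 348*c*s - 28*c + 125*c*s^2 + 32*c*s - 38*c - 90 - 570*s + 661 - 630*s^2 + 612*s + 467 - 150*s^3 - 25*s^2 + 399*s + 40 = 2*c^3 + c^2*(-31*s - 43) + c*(125*s^2 + 380*s + 133) - 150*s^3 - 655*s^2 + 441*s + 1078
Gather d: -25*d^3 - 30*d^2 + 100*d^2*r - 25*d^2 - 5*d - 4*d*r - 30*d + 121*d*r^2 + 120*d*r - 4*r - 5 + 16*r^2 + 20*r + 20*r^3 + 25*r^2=-25*d^3 + d^2*(100*r - 55) + d*(121*r^2 + 116*r - 35) + 20*r^3 + 41*r^2 + 16*r - 5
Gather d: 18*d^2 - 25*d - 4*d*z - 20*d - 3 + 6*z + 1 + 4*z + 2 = 18*d^2 + d*(-4*z - 45) + 10*z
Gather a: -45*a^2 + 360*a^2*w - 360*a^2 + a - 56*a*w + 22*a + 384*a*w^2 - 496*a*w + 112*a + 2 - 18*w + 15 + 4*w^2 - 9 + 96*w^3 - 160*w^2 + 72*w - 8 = a^2*(360*w - 405) + a*(384*w^2 - 552*w + 135) + 96*w^3 - 156*w^2 + 54*w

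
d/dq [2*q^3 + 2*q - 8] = 6*q^2 + 2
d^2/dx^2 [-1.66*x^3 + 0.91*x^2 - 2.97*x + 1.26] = 1.82 - 9.96*x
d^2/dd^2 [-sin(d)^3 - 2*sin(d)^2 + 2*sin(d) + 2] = 9*sin(d)^3 + 8*sin(d)^2 - 8*sin(d) - 4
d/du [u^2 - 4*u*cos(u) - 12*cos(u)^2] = 4*u*sin(u) + 2*u + 12*sin(2*u) - 4*cos(u)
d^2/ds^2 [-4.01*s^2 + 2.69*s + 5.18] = -8.02000000000000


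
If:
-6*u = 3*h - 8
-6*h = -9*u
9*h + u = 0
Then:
No Solution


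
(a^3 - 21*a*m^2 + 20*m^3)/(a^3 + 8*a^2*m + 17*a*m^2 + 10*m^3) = (a^2 - 5*a*m + 4*m^2)/(a^2 + 3*a*m + 2*m^2)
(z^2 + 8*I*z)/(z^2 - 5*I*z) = (z + 8*I)/(z - 5*I)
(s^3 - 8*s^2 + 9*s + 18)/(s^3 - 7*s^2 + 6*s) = (s^2 - 2*s - 3)/(s*(s - 1))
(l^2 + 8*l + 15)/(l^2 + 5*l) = (l + 3)/l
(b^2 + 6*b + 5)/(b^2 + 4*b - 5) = (b + 1)/(b - 1)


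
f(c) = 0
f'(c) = 0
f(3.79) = 0.00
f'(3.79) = 0.00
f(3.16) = 0.00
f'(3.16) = 0.00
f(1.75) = 0.00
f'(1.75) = 0.00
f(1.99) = 0.00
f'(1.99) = 0.00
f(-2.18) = 0.00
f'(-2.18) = 0.00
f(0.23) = 0.00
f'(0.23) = 0.00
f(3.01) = 0.00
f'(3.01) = 0.00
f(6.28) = 0.00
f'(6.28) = 0.00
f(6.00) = 0.00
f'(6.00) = 0.00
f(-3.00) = 0.00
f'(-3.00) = 0.00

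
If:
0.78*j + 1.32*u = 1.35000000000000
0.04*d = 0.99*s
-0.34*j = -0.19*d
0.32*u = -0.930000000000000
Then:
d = 11.90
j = 6.65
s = 0.48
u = -2.91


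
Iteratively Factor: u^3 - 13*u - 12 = (u + 1)*(u^2 - u - 12) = (u - 4)*(u + 1)*(u + 3)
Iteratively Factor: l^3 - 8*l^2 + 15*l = (l - 3)*(l^2 - 5*l) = l*(l - 3)*(l - 5)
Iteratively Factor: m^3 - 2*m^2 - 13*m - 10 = (m + 2)*(m^2 - 4*m - 5) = (m + 1)*(m + 2)*(m - 5)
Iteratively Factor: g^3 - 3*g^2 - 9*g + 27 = (g - 3)*(g^2 - 9) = (g - 3)^2*(g + 3)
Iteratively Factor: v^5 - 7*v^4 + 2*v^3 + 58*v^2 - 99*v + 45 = (v - 1)*(v^4 - 6*v^3 - 4*v^2 + 54*v - 45) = (v - 5)*(v - 1)*(v^3 - v^2 - 9*v + 9) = (v - 5)*(v - 1)*(v + 3)*(v^2 - 4*v + 3) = (v - 5)*(v - 1)^2*(v + 3)*(v - 3)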